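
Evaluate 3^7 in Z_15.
By repeated squaring mod 15: 3^{1}≡3, 3^{2}≡9, 3^{4}≡6. Then 3^{7} = 3^{4+2+1} ≡ 6 × 9 × 3 ≡ 12 mod 15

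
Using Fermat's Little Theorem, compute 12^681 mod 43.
By Fermat: 12^{42} ≡ 1 (mod 43). 681 ≡ 9 (mod 42). So 12^{681} ≡ 12^{9} ≡ 39 (mod 43)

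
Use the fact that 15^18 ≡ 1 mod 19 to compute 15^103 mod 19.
By Fermat: 15^{18} ≡ 1 mod 19. 103 = 5×18 + 13. So 15^{103} ≡ 15^{13} ≡ 10 mod 19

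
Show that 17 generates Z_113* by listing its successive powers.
17^1, 17^2, ..., 17^{112} mod 113: [17, 63, 54, 14, 12, 91, 78, 83, 55, 31, 75, 32, 92, 95, 33, 109, 45, 87, 10, 57, 65, 88, 27, 7, 6, 102, 39, 98, 84, 72, 94, 16, 46, 104, 73, 111, 79, 100, 5, 85, 89, 44, 70, 60, 3, 51, 76, 49, 42, 36, 47, 8, 23, 52, 93, 112, 96, 50, 59, 99, 101, 22, 35, 30, 58, 82, 38, 81, 21, 18, 80, 4, 68, 26, 103, 56, 48, 25, 86, 106, 107, 11, 74, 15, 29, 41, 19, 97, 67, 9, 40, 2, 34, 13, 108, 28, 24, 69, 43, 53, 110, 62, 37, 64, 71, 77, 66, 105, 90, 61, 20, 1]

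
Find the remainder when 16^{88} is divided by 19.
By Fermat: 16^{18} ≡ 1 (mod 19). 88 = 4×18 + 16. So 16^{88} ≡ 16^{16} ≡ 17 (mod 19)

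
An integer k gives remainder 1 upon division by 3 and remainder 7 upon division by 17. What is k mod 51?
M = 3 × 17 = 51. M₁ = 17, y₁ ≡ 2 mod 3. M₂ = 3, y₂ ≡ 6 mod 17. k = 1×17×2 + 7×3×6 ≡ 7 mod 51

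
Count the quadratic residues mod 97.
Exactly half the non-zero residues mod a prime are QRs: (97-1)/2 = 48.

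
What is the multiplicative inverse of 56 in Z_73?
Since 73 is prime, by Fermat 56^(-1) ≡ 56^{71} ≡ 30 (mod 73). Verify: 56 × 30 = 1680 ≡ 1 (mod 73)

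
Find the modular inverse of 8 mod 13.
Since 13 is prime, by Fermat 8^(-1) ≡ 8^{11} ≡ 5 (mod 13). Verify: 8 × 5 = 40 ≡ 1 (mod 13)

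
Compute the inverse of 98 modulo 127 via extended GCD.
Extended GCD: 98(35) + 127(-27) = 1. So 98^(-1) ≡ 35 mod 127. Verify: 98 × 35 = 3430 ≡ 1 mod 127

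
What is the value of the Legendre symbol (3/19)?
(3/19) = 3^{9} mod 19 = -1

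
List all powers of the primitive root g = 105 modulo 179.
105^1, 105^2, ..., 105^{178} mod 179: [105, 106, 32, 138, 170, 129, 120, 70, 11, 81, 92, 173, 86, 80, 166, 67, 54, 121, 175, 117, 113, 51, 164, 36, 21, 57, 78, 135, 34, 169, 24, 14, 38, 52, 90, 142, 53, 16, 69, 85, 154, 60, 35, 95, 130, 46, 176, 43, 40, 83, 123, 27, 150, 177, 148, 146, 115, 82, 18, 100, 118, 39, 157, 17, 174, 12, 7, 19, 26, 45, 71, 116, 8, 124, 132, 77, 30, 107, 137, 65, 23, 88, 111, 20, 131, 151, 103, 75, 178, 74, 73, 147, 41, 9, 50, 59, 109, 168, 98, 87, 6, 93, 99, 13, 112, 125, 58, 4, 62, 66, 128, 15, 143, 158, 122, 101, 44, 145, 10, 155, 165, 141, 127, 89, 37, 126, 163, 110, 94, 25, 119, 144, 84, 49, 133, 3, 136, 139, 96, 56, 152, 29, 2, 31, 33, 64, 97, 161, 79, 61, 140, 22, 162, 5, 167, 172, 160, 153, 134, 108, 63, 171, 55, 47, 102, 149, 72, 42, 114, 156, 91, 68, 159, 48, 28, 76, 104, 1]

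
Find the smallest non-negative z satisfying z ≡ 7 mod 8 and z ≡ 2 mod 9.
M = 8 × 9 = 72. M₁ = 9, y₁ ≡ 1 mod 8. M₂ = 8, y₂ ≡ 8 mod 9. z = 7×9×1 + 2×8×8 ≡ 47 mod 72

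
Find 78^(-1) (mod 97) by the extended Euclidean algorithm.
Extended GCD: 78(-46) + 97(37) = 1. So 78^(-1) ≡ -46 ≡ 51 (mod 97). Verify: 78 × 51 = 3978 ≡ 1 (mod 97)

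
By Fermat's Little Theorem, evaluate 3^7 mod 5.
By Fermat: 3^{4} ≡ 1 (mod 5). So 3^{7} = 3^{4} · 3^{3} ≡ 3^{3} ≡ 2 (mod 5)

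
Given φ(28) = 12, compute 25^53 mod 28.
By Euler: 25^{12} ≡ 1 mod 28 since gcd(25, 28) = 1. 53 = 4×12 + 5. So 25^{53} ≡ 25^{5} ≡ 9 mod 28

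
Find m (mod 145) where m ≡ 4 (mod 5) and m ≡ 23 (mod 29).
M = 5 × 29 = 145. M₁ = 29, y₁ ≡ 4 (mod 5). M₂ = 5, y₂ ≡ 6 (mod 29). m = 4×29×4 + 23×5×6 ≡ 139 (mod 145)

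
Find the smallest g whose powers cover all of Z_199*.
g = 3. Powers: [3, 9, 27, 81, 44, 132, 197, 193, 181, 145, ...] generates all 198 non-zero residues.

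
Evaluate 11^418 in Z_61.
Using Fermat: 11^{60} ≡ 1 (mod 61). 418 ≡ 58 (mod 60). So 11^{418} ≡ 11^{58} ≡ 60 (mod 61)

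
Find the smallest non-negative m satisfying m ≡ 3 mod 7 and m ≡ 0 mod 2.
M = 7 × 2 = 14. M₁ = 2, y₁ ≡ 4 mod 7. M₂ = 7, y₂ ≡ 1 mod 2. m = 3×2×4 + 0×7×1 ≡ 10 mod 14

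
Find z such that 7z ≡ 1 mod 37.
Since 37 is prime, by Fermat 7^(-1) ≡ 7^{35} ≡ 16 mod 37. Verify: 7 × 16 = 112 ≡ 1 mod 37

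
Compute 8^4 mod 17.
8^{4} = 4096 ≡ 16 mod 17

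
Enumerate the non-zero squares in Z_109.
QRs mod 109: {1, 3, 4, 5, 7, 9, 12, 15, 16, 20, 21, 22, 25, 26, 27, 28, 29, 31, 34, 35, 36, 38, 43, 45, 46, 48, 49, 60, 61, 63, 64, 66, 71, 73, 74, 75, 78, 80, 81, 82, 83, 84, 87, 88, 89, 93, 94, 97, 100, 102, 104, 105, 106, 108}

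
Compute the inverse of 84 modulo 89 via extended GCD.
Extended GCD: 84(-18) + 89(17) = 1. So 84^(-1) ≡ -18 ≡ 71 mod 89. Verify: 84 × 71 = 5964 ≡ 1 mod 89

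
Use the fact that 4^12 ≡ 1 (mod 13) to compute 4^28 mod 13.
By Fermat: 4^{12} ≡ 1 (mod 13). 28 = 2×12 + 4. So 4^{28} ≡ 4^{4} ≡ 9 (mod 13)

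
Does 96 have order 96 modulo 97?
96^{2} ≡ 1 (mod 97) and 2 < 96, so ord_97(96) = 2 ≠ 96 and 96 is not a primitive root.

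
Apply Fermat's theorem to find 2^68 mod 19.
By Fermat: 2^{18} ≡ 1 mod 19. 68 = 3×18 + 14. So 2^{68} ≡ 2^{14} ≡ 6 mod 19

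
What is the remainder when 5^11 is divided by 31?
By repeated squaring mod 31: 5^{1}≡5, 5^{2}≡25, 5^{4}≡5, 5^{8}≡25. Then 5^{11} = 5^{8+2+1} ≡ 25 × 25 × 5 ≡ 25 mod 31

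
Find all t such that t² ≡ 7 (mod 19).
The square roots of 7 mod 19 are 11 and 8. Verify: 11² = 121 ≡ 7 (mod 19)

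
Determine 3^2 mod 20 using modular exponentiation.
3^{2} = 9 ≡ 9 mod 20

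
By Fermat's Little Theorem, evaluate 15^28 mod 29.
By Fermat's Little Theorem, 15^{28} ≡ 1 mod 29 since 29 is prime and gcd(15, 29) = 1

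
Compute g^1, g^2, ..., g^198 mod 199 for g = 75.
75^1, 75^2, ..., 75^{198} mod 199: [75, 53, 194, 23, 133, 25, 84, 131, 74, 177, 141, 28, 110, 91, 59, 47, 142, 103, 163, 86, 82, 180, 167, 187, 95, 160, 60, 122, 195, 98, 186, 20, 107, 65, 99, 62, 73, 102, 88, 33, 87, 157, 34, 162, 11, 29, 185, 144, 54, 70, 76, 128, 48, 18, 156, 158, 109, 16, 6, 52, 119, 169, 138, 2, 150, 106, 189, 46, 67, 50, 168, 63, 148, 155, 83, 56, 21, 182, 118, 94, 85, 7, 127, 172, 164, 161, 135, 175, 190, 121, 120, 45, 191, 196, 173, 40, 15, 130, 198, 124, 146, 5, 176, 66, 174, 115, 68, 125, 22, 58, 171, 89, 108, 140, 152, 57, 96, 36, 113, 117, 19, 32, 12, 104, 39, 139, 77, 4, 101, 13, 179, 92, 134, 100, 137, 126, 97, 111, 166, 112, 42, 165, 37, 188, 170, 14, 55, 145, 129, 123, 71, 151, 181, 43, 41, 90, 183, 193, 147, 80, 30, 61, 197, 49, 93, 10, 153, 132, 149, 31, 136, 51, 44, 116, 143, 178, 17, 81, 105, 114, 192, 72, 27, 35, 38, 64, 24, 9, 78, 79, 154, 8, 3, 26, 159, 184, 69, 1]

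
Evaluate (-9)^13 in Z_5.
Using Fermat: (-9)^{4} ≡ 1 mod 5. 13 ≡ 1 mod 4. So (-9)^{13} ≡ (-9)^{1} ≡ 1 mod 5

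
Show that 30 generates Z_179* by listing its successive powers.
30^1, 30^2, ..., 30^{178} mod 179: [30, 5, 150, 25, 34, 125, 170, 88, 134, 82, 133, 52, 128, 81, 103, 47, 157, 56, 69, 101, 166, 147, 114, 19, 33, 95, 165, 117, 109, 48, 8, 61, 40, 126, 21, 93, 105, 107, 167, 177, 119, 169, 58, 129, 111, 108, 18, 3, 90, 15, 92, 75, 102, 17, 152, 85, 44, 67, 41, 156, 26, 64, 130, 141, 113, 168, 28, 124, 140, 83, 163, 57, 99, 106, 137, 172, 148, 144, 24, 4, 120, 20, 63, 100, 136, 142, 143, 173, 178, 149, 174, 29, 154, 145, 54, 9, 91, 45, 97, 46, 127, 51, 98, 76, 132, 22, 123, 110, 78, 13, 32, 65, 160, 146, 84, 14, 62, 70, 131, 171, 118, 139, 53, 158, 86, 74, 72, 12, 2, 60, 10, 121, 50, 68, 71, 161, 176, 89, 164, 87, 104, 77, 162, 27, 94, 135, 112, 138, 23, 153, 115, 49, 38, 66, 11, 151, 55, 39, 96, 16, 122, 80, 73, 42, 7, 31, 35, 155, 175, 59, 159, 116, 79, 43, 37, 36, 6, 1]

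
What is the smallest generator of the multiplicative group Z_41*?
g = 6. Powers: [6, 36, 11, 25, 27, 39, 29, 10, 19, ...] generates all 40 non-zero residues.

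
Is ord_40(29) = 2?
Powers of 29 mod 40: 29^1≡29, 29^2≡1. First k with 29^k≡1 is k=2. Yes, ord_40(29) = 2.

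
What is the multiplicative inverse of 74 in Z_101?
Since 101 is prime, by Fermat 74^(-1) ≡ 74^{99} ≡ 86 (mod 101). Verify: 74 × 86 = 6364 ≡ 1 (mod 101)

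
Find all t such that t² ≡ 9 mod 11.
The square roots of 9 mod 11 are 3 and 8. Verify: 3² = 9 ≡ 9 mod 11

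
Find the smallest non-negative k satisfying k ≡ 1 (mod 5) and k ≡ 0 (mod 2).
M = 5 × 2 = 10. M₁ = 2, y₁ ≡ 3 (mod 5). M₂ = 5, y₂ ≡ 1 (mod 2). k = 1×2×3 + 0×5×1 ≡ 6 (mod 10)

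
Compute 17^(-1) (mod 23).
Since 23 is prime, by Fermat 17^(-1) ≡ 17^{21} ≡ 19 (mod 23). Verify: 17 × 19 = 323 ≡ 1 (mod 23)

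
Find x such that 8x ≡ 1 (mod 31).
Since 31 is prime, by Fermat 8^(-1) ≡ 8^{29} ≡ 4 (mod 31). Verify: 8 × 4 = 32 ≡ 1 (mod 31)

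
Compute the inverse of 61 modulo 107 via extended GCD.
Extended GCD: 61(-7) + 107(4) = 1. So 61^(-1) ≡ -7 ≡ 100 mod 107. Verify: 61 × 100 = 6100 ≡ 1 mod 107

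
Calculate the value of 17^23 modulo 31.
By repeated squaring (mod 31): 17^{1}≡17, 17^{2}≡10, 17^{4}≡7, 17^{8}≡18, 17^{16}≡14. Then 17^{23} = 17^{16+4+2+1} ≡ 14 × 7 × 10 × 17 ≡ 13 (mod 31)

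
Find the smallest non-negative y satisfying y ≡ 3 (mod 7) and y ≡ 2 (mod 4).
M = 7 × 4 = 28. M₁ = 4, y₁ ≡ 2 (mod 7). M₂ = 7, y₂ ≡ 3 (mod 4). y = 3×4×2 + 2×7×3 ≡ 10 (mod 28)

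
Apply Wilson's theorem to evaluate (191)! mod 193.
(192)! = (191)! × (192) ≡ -1 mod 193. So (191)! ≡ -1 × (192)^(-1) ≡ (-1)×(-1) = 1 mod 193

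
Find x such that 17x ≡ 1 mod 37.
Since 37 is prime, by Fermat 17^(-1) ≡ 17^{35} ≡ 24 mod 37. Verify: 17 × 24 = 408 ≡ 1 mod 37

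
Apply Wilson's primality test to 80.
(79)! mod 80 = 0. Since 0 ≢ -1 (mod 80), 80 is not prime.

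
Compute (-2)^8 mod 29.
By repeated squaring mod 29: (-2)^{1}≡27, (-2)^{2}≡4, (-2)^{4}≡16, (-2)^{8}≡24. So (-2)^{8} ≡ 24 mod 29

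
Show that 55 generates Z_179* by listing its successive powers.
55^1, 55^2, ..., 55^{178} mod 179: [55, 161, 84, 145, 99, 75, 8, 82, 35, 135, 86, 76, 63, 64, 119, 101, 6, 151, 71, 146, 154, 57, 92, 48, 134, 31, 94, 158, 98, 20, 26, 177, 69, 36, 11, 68, 160, 29, 163, 15, 109, 88, 7, 27, 53, 51, 120, 156, 167, 56, 37, 66, 50, 65, 174, 83, 90, 117, 170, 42, 162, 139, 127, 4, 41, 107, 157, 43, 38, 121, 32, 149, 140, 3, 165, 125, 73, 77, 118, 46, 24, 67, 105, 47, 79, 49, 10, 13, 178, 124, 18, 95, 34, 80, 104, 171, 97, 144, 44, 93, 103, 116, 115, 60, 78, 173, 28, 108, 33, 25, 122, 87, 131, 45, 148, 85, 21, 81, 159, 153, 2, 110, 143, 168, 111, 19, 150, 16, 164, 70, 91, 172, 152, 126, 128, 59, 23, 12, 123, 142, 113, 129, 114, 5, 96, 89, 62, 9, 137, 17, 40, 52, 175, 138, 72, 22, 136, 141, 58, 147, 30, 39, 176, 14, 54, 106, 102, 61, 133, 155, 112, 74, 132, 100, 130, 169, 166, 1]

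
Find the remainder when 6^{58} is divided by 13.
By Fermat: 6^{12} ≡ 1 (mod 13). 58 = 4×12 + 10. So 6^{58} ≡ 6^{10} ≡ 4 (mod 13)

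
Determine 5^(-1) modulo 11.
Since 11 is prime, by Fermat 5^(-1) ≡ 5^{9} ≡ 9 mod 11. Verify: 5 × 9 = 45 ≡ 1 mod 11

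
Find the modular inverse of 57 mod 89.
Since 89 is prime, by Fermat 57^(-1) ≡ 57^{87} ≡ 25 (mod 89). Verify: 57 × 25 = 1425 ≡ 1 (mod 89)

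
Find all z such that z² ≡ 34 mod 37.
The square roots of 34 mod 37 are 16 and 21. Verify: 16² = 256 ≡ 34 mod 37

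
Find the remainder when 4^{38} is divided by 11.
By Fermat: 4^{10} ≡ 1 mod 11. 38 = 3×10 + 8. So 4^{38} ≡ 4^{8} ≡ 9 mod 11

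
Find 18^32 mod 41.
By repeated squaring mod 41: 18^{1}≡18, 18^{2}≡37, 18^{4}≡16, 18^{8}≡10, 18^{16}≡18, 18^{32}≡37. So 18^{32} ≡ 37 mod 41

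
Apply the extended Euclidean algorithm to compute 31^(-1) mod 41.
Extended GCD: 31(4) + 41(-3) = 1. So 31^(-1) ≡ 4 (mod 41). Verify: 31 × 4 = 124 ≡ 1 (mod 41)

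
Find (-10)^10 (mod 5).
By repeated squaring (mod 5): (-10)^{1}≡0, (-10)^{2}≡0, (-10)^{4}≡0, (-10)^{8}≡0. Then (-10)^{10} = (-10)^{8+2} ≡ 0 × 0 ≡ 0 (mod 5)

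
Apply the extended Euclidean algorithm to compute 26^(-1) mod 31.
Extended GCD: 26(6) + 31(-5) = 1. So 26^(-1) ≡ 6 mod 31. Verify: 26 × 6 = 156 ≡ 1 mod 31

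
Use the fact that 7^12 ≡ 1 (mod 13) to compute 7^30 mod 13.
By Fermat: 7^{12} ≡ 1 (mod 13). 30 = 2×12 + 6. So 7^{30} ≡ 7^{6} ≡ 12 (mod 13)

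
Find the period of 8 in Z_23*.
Powers of 8 mod 23: 8^1≡8, 8^2≡18, 8^3≡6, 8^4≡2, 8^5≡16, 8^6≡13, 8^7≡12, 8^8≡4, 8^9≡9, 8^10≡3, 8^11≡1. ord_23(8) = 11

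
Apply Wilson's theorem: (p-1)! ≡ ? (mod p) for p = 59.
By Wilson's theorem, (58)! ≡ -1 ≡ 58 mod 59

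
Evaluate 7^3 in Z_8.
7^{3} = 343 ≡ 7 (mod 8)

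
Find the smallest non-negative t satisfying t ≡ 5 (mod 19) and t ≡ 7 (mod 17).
M = 19 × 17 = 323. M₁ = 17, y₁ ≡ 9 (mod 19). M₂ = 19, y₂ ≡ 9 (mod 17). t = 5×17×9 + 7×19×9 ≡ 24 (mod 323)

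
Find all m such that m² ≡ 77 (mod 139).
The square roots of 77 mod 139 are 63 and 76. Verify: 63² = 3969 ≡ 77 (mod 139)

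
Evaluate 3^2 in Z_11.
3^{2} = 9 ≡ 9 (mod 11)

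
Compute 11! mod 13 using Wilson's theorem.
(12)! = (11)! × (12) ≡ -1 mod 13. So (11)! ≡ -1 × (12)^(-1) ≡ (-1)×(-1) = 1 mod 13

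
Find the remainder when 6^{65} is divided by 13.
By Fermat: 6^{12} ≡ 1 mod 13. 65 = 5×12 + 5. So 6^{65} ≡ 6^{5} ≡ 2 mod 13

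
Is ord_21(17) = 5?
Powers of 17 mod 21: 17^1≡17, 17^2≡16, 17^3≡20, 17^4≡4, 17^5≡5, 17^6≡1. 17^5≡5≢1, so ord ≠ 5. No, the actual order is 6.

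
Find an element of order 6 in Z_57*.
8 has order 6 mod 57 since 8^{6} ≡ 1 mod 57 and no smaller power works.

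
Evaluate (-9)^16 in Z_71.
By repeated squaring (mod 71): (-9)^{1}≡62, (-9)^{2}≡10, (-9)^{4}≡29, (-9)^{8}≡60, (-9)^{16}≡50. So (-9)^{16} ≡ 50 (mod 71)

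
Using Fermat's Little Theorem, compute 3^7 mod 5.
By Fermat: 3^{4} ≡ 1 mod 5. So 3^{7} = 3^{4} · 3^{3} ≡ 3^{3} ≡ 2 mod 5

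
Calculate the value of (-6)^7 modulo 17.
By repeated squaring mod 17: (-6)^{1}≡11, (-6)^{2}≡2, (-6)^{4}≡4. Then (-6)^{7} = (-6)^{4+2+1} ≡ 4 × 2 × 11 ≡ 3 mod 17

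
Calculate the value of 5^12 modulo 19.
By repeated squaring (mod 19): 5^{1}≡5, 5^{2}≡6, 5^{4}≡17, 5^{8}≡4. Then 5^{12} = 5^{8+4} ≡ 4 × 17 ≡ 11 (mod 19)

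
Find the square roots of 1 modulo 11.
The square roots of 1 mod 11 are 1 and 10. Verify: 1² = 1 ≡ 1 mod 11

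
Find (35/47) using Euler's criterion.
(35/47) = 35^{23} mod 47 = -1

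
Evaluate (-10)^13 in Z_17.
By repeated squaring mod 17: (-10)^{1}≡7, (-10)^{2}≡15, (-10)^{4}≡4, (-10)^{8}≡16. Then (-10)^{13} = (-10)^{8+4+1} ≡ 16 × 4 × 7 ≡ 6 mod 17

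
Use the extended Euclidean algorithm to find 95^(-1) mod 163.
Extended GCD: 95(-12) + 163(7) = 1. So 95^(-1) ≡ -12 ≡ 151 mod 163. Verify: 95 × 151 = 14345 ≡ 1 mod 163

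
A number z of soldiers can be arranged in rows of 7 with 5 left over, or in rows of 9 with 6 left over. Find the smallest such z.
M = 7 × 9 = 63. M₁ = 9, y₁ ≡ 4 (mod 7). M₂ = 7, y₂ ≡ 4 (mod 9). z = 5×9×4 + 6×7×4 ≡ 33 (mod 63)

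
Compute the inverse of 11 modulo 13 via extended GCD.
Extended GCD: 11(6) + 13(-5) = 1. So 11^(-1) ≡ 6 (mod 13). Verify: 11 × 6 = 66 ≡ 1 (mod 13)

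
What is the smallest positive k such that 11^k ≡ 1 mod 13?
Powers of 11 mod 13: 11^1≡11, 11^2≡4, 11^3≡5, 11^4≡3, 11^5≡7, 11^6≡12, 11^7≡2, 11^8≡9, 11^9≡8, 11^10≡10, 11^11≡6, 11^12≡1. ord_13(11) = 12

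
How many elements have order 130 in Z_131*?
A prime p has φ(p-1) primitive roots; here φ(130) = 48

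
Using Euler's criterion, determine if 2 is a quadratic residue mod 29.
By Euler's criterion: 2^{14} ≡ 28 mod 29. Since this equals -1 (≡ 28), 2 is not a QR.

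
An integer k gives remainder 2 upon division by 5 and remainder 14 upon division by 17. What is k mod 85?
M = 5 × 17 = 85. M₁ = 17, y₁ ≡ 3 mod 5. M₂ = 5, y₂ ≡ 7 mod 17. k = 2×17×3 + 14×5×7 ≡ 82 mod 85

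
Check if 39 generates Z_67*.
39^{33} ≡ 1 (mod 67) and 33 < 66, so ord_67(39) = 33 ≠ 66 and 39 is not a primitive root.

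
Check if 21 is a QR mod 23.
By Euler's criterion: 21^{11} ≡ 22 mod 23. Since this equals -1 (≡ 22), 21 is not a QR.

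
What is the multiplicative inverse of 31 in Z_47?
Since 47 is prime, by Fermat 31^(-1) ≡ 31^{45} ≡ 44 (mod 47). Verify: 31 × 44 = 1364 ≡ 1 (mod 47)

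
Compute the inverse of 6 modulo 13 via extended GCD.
Extended GCD: 6(-2) + 13(1) = 1. So 6^(-1) ≡ -2 ≡ 11 (mod 13). Verify: 6 × 11 = 66 ≡ 1 (mod 13)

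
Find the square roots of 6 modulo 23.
The square roots of 6 mod 23 are 12 and 11. Verify: 12² = 144 ≡ 6 (mod 23)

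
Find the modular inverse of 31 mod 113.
Since 113 is prime, by Fermat 31^(-1) ≡ 31^{111} ≡ 62 mod 113. Verify: 31 × 62 = 1922 ≡ 1 mod 113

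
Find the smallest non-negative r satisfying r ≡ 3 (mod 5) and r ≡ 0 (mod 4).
M = 5 × 4 = 20. M₁ = 4, y₁ ≡ 4 (mod 5). M₂ = 5, y₂ ≡ 1 (mod 4). r = 3×4×4 + 0×5×1 ≡ 8 (mod 20)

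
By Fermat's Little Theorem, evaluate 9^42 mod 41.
By Fermat: 9^{40} ≡ 1 mod 41. So 9^{42} = 9^{40} · 9^{2} ≡ 9^{2} ≡ 40 mod 41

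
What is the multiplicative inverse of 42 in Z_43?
Since 43 is prime, by Fermat 42^(-1) ≡ 42^{41} ≡ 42 (mod 43). Verify: 42 × 42 = 1764 ≡ 1 (mod 43)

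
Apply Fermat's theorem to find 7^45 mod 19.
By Fermat: 7^{18} ≡ 1 mod 19. 45 = 2×18 + 9. So 7^{45} ≡ 7^{9} ≡ 1 mod 19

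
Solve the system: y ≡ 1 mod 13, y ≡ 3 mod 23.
M = 13 × 23 = 299. M₁ = 23, y₁ ≡ 4 mod 13. M₂ = 13, y₂ ≡ 16 mod 23. y = 1×23×4 + 3×13×16 ≡ 118 mod 299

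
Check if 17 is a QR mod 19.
By Euler's criterion: 17^{9} ≡ 1 mod 19. Since this equals 1, 17 is a QR.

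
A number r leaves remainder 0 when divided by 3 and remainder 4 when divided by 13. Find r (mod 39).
M = 3 × 13 = 39. M₁ = 13, y₁ ≡ 1 (mod 3). M₂ = 3, y₂ ≡ 9 (mod 13). r = 0×13×1 + 4×3×9 ≡ 30 (mod 39)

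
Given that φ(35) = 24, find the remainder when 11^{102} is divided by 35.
By Euler: 11^{24} ≡ 1 mod 35 since gcd(11, 35) = 1. 102 = 4×24 + 6. So 11^{102} ≡ 11^{6} ≡ 1 mod 35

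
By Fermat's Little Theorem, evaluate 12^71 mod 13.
By Fermat: 12^{12} ≡ 1 (mod 13). 71 = 5×12 + 11. So 12^{71} ≡ 12^{11} ≡ 12 (mod 13)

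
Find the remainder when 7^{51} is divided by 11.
By Fermat: 7^{10} ≡ 1 (mod 11). 51 = 5×10 + 1. So 7^{51} ≡ 7^{1} ≡ 7 (mod 11)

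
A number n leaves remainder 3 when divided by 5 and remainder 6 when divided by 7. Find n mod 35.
M = 5 × 7 = 35. M₁ = 7, y₁ ≡ 3 mod 5. M₂ = 5, y₂ ≡ 3 mod 7. n = 3×7×3 + 6×5×3 ≡ 13 mod 35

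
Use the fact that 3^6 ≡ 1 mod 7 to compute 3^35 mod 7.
By Fermat: 3^{6} ≡ 1 mod 7. 35 = 5×6 + 5. So 3^{35} ≡ 3^{5} ≡ 5 mod 7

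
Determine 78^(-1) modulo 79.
Since 79 is prime, by Fermat 78^(-1) ≡ 78^{77} ≡ 78 (mod 79). Verify: 78 × 78 = 6084 ≡ 1 (mod 79)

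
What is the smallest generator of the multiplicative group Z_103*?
g = 5. For each prime q|102: 5^{51}≡102, 5^{34}≡56, 5^{6}≡72, none ≡ 1, so ord_103(5) = 102 and 5 is a primitive root.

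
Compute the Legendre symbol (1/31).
(1/31) = 1^{15} mod 31 = 1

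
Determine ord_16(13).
Powers of 13 mod 16: 13^1≡13, 13^2≡9, 13^3≡5, 13^4≡1. So the order of 13 is 4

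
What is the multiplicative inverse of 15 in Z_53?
Since 53 is prime, by Fermat 15^(-1) ≡ 15^{51} ≡ 46 mod 53. Verify: 15 × 46 = 690 ≡ 1 mod 53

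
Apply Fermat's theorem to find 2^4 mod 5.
By Fermat's Little Theorem, 2^{4} ≡ 1 mod 5 since 5 is prime and gcd(2, 5) = 1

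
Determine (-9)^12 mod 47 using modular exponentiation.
By repeated squaring (mod 47): (-9)^{1}≡38, (-9)^{2}≡34, (-9)^{4}≡28, (-9)^{8}≡32. Then (-9)^{12} = (-9)^{8+4} ≡ 32 × 28 ≡ 3 (mod 47)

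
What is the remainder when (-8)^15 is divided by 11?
Using Fermat: (-8)^{10} ≡ 1 (mod 11). 15 ≡ 5 (mod 10). So (-8)^{15} ≡ (-8)^{5} ≡ 1 (mod 11)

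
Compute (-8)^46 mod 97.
By repeated squaring mod 97: (-8)^{1}≡89, (-8)^{2}≡64, (-8)^{4}≡22, (-8)^{8}≡96, (-8)^{16}≡1, (-8)^{32}≡1. Then (-8)^{46} = (-8)^{32+8+4+2} ≡ 1 × 96 × 22 × 64 ≡ 47 mod 97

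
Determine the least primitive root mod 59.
g = 2. For each prime q|58: 2^{29}≡58, 2^{2}≡4, none ≡ 1, so ord_59(2) = 58 and 2 is a primitive root.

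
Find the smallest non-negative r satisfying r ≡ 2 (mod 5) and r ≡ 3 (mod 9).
M = 5 × 9 = 45. M₁ = 9, y₁ ≡ 4 (mod 5). M₂ = 5, y₂ ≡ 2 (mod 9). r = 2×9×4 + 3×5×2 ≡ 12 (mod 45)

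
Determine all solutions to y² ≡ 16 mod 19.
The square roots of 16 mod 19 are 4 and 15. Verify: 4² = 16 ≡ 16 mod 19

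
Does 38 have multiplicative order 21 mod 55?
Powers of 38 mod 55: 38^1≡38, 38^2≡14, 38^3≡37, 38^4≡31, 38^5≡23, 38^6≡49, 38^7≡47, 38^8≡26, 38^9≡53, 38^10≡34, 38^11≡27, 38^12≡36, 38^13≡48, 38^14≡9, 38^15≡12, 38^16≡16, 38^17≡3, 38^18≡4, 38^19≡42, 38^20≡1. Already 38^20≡1, so the order is 20 < 21. No, the actual order is 20.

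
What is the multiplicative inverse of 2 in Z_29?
Since 29 is prime, by Fermat 2^(-1) ≡ 2^{27} ≡ 15 (mod 29). Verify: 2 × 15 = 30 ≡ 1 (mod 29)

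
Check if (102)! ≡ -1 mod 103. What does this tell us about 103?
(102)! mod 103 = 102. Since this equals -1 mod 103, Wilson confirms 103 is prime.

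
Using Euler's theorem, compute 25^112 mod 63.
By Euler: 25^{36} ≡ 1 (mod 63) since gcd(25, 63) = 1. 112 = 3×36 + 4. So 25^{112} ≡ 25^{4} ≡ 25 (mod 63)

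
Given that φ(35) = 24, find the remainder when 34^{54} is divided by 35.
By Euler: 34^{24} ≡ 1 (mod 35) since gcd(34, 35) = 1. 54 = 2×24 + 6. So 34^{54} ≡ 34^{6} ≡ 1 (mod 35)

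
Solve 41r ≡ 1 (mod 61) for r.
Since 61 is prime, by Fermat 41^(-1) ≡ 41^{59} ≡ 3 (mod 61). Verify: 41 × 3 = 123 ≡ 1 (mod 61)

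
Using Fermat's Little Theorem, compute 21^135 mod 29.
By Fermat: 21^{28} ≡ 1 mod 29. 135 = 4×28 + 23. So 21^{135} ≡ 21^{23} ≡ 15 mod 29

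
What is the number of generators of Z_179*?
Number of primitive roots mod 179 = φ(p-1) = φ(178) = 88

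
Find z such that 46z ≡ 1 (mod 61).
Since 61 is prime, by Fermat 46^(-1) ≡ 46^{59} ≡ 4 (mod 61). Verify: 46 × 4 = 184 ≡ 1 (mod 61)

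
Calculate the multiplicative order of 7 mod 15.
Powers of 7 mod 15: 7^1≡7, 7^2≡4, 7^3≡13, 7^4≡1. ord_15(7) = 4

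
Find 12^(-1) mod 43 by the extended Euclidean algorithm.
Extended GCD: 12(18) + 43(-5) = 1. So 12^(-1) ≡ 18 mod 43. Verify: 12 × 18 = 216 ≡ 1 mod 43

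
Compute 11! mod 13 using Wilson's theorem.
(12)! = (11)! × (12) ≡ -1 mod 13. So (11)! ≡ -1 × (12)^(-1) ≡ (-1)×(-1) = 1 mod 13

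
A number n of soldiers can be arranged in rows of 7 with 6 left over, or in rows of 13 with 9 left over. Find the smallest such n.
M = 7 × 13 = 91. M₁ = 13, y₁ ≡ 6 (mod 7). M₂ = 7, y₂ ≡ 2 (mod 13). n = 6×13×6 + 9×7×2 ≡ 48 (mod 91)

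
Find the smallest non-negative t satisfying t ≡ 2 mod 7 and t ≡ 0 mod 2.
M = 7 × 2 = 14. M₁ = 2, y₁ ≡ 4 mod 7. M₂ = 7, y₂ ≡ 1 mod 2. t = 2×2×4 + 0×7×1 ≡ 2 mod 14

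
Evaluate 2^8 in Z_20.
By repeated squaring (mod 20): 2^{1}≡2, 2^{2}≡4, 2^{4}≡16, 2^{8}≡16. So 2^{8} ≡ 16 (mod 20)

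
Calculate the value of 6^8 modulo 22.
By repeated squaring mod 22: 6^{1}≡6, 6^{2}≡14, 6^{4}≡20, 6^{8}≡4. So 6^{8} ≡ 4 mod 22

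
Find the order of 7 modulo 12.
Powers of 7 mod 12: 7^1≡7, 7^2≡1. Order = 2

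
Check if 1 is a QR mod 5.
By Euler's criterion: 1^{2} ≡ 1 (mod 5). Since this equals 1, 1 is a QR.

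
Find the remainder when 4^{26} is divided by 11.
By Fermat: 4^{10} ≡ 1 mod 11. 26 = 2×10 + 6. So 4^{26} ≡ 4^{6} ≡ 4 mod 11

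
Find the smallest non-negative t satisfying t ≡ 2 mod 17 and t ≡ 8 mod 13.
M = 17 × 13 = 221. M₁ = 13, y₁ ≡ 4 mod 17. M₂ = 17, y₂ ≡ 10 mod 13. t = 2×13×4 + 8×17×10 ≡ 138 mod 221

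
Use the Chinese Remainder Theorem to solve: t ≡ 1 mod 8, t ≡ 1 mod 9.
M = 8 × 9 = 72. M₁ = 9, y₁ ≡ 1 mod 8. M₂ = 8, y₂ ≡ 8 mod 9. t = 1×9×1 + 1×8×8 ≡ 1 mod 72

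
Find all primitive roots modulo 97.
There are φ(96) = 32 primitive roots mod 97: {5, 7, 10, 13, 14, 15, 17, 21, 23, 26, 29, 37, 38, 39, 40, 41, 56, 57, 58, 59, 60, 68, 71, 74, 76, 80, 82, 83, 84, 87, 90, 92}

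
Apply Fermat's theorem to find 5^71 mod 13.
By Fermat: 5^{12} ≡ 1 mod 13. 71 = 5×12 + 11. So 5^{71} ≡ 5^{11} ≡ 8 mod 13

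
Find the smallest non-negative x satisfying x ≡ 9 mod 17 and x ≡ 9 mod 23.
M = 17 × 23 = 391. M₁ = 23, y₁ ≡ 3 mod 17. M₂ = 17, y₂ ≡ 19 mod 23. x = 9×23×3 + 9×17×19 ≡ 9 mod 391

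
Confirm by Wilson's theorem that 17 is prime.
(16)! mod 17 = 16. Since this equals -1 mod 17, Wilson confirms 17 is prime.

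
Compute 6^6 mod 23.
By repeated squaring (mod 23): 6^{1}≡6, 6^{2}≡13, 6^{4}≡8. Then 6^{6} = 6^{4+2} ≡ 8 × 13 ≡ 12 (mod 23)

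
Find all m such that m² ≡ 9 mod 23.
The square roots of 9 mod 23 are 3 and 20. Verify: 3² = 9 ≡ 9 mod 23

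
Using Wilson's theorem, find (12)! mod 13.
By Wilson's theorem, (12)! ≡ -1 ≡ 12 mod 13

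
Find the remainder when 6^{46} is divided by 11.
By Fermat: 6^{10} ≡ 1 (mod 11). 46 = 4×10 + 6. So 6^{46} ≡ 6^{6} ≡ 5 (mod 11)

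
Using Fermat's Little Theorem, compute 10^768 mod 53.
By Fermat: 10^{52} ≡ 1 (mod 53). 768 ≡ 40 (mod 52). So 10^{768} ≡ 10^{40} ≡ 10 (mod 53)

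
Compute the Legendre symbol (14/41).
(14/41) = 14^{20} mod 41 = -1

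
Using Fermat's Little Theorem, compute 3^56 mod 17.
By Fermat: 3^{16} ≡ 1 mod 17. 56 = 3×16 + 8. So 3^{56} ≡ 3^{8} ≡ 16 mod 17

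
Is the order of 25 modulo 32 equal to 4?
Powers of 25 mod 32: 25^1≡25, 25^2≡17, 25^3≡9, 25^4≡1. First k with 25^k≡1 is k=4. Yes, ord_32(25) = 4.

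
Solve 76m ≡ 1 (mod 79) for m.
Since 79 is prime, by Fermat 76^(-1) ≡ 76^{77} ≡ 26 (mod 79). Verify: 76 × 26 = 1976 ≡ 1 (mod 79)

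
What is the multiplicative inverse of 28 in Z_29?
Since 29 is prime, by Fermat 28^(-1) ≡ 28^{27} ≡ 28 (mod 29). Verify: 28 × 28 = 784 ≡ 1 (mod 29)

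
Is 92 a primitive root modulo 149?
ord_149(92) divides 148. For each prime q|148: 92^{74}≡148, 92^{4}≡96, none ≡ 1. So 92 has order 148 and is a primitive root mod 149.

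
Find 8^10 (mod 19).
By repeated squaring (mod 19): 8^{1}≡8, 8^{2}≡7, 8^{4}≡11, 8^{8}≡7. Then 8^{10} = 8^{8+2} ≡ 7 × 7 ≡ 11 (mod 19)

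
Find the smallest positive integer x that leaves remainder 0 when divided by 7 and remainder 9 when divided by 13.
M = 7 × 13 = 91. M₁ = 13, y₁ ≡ 6 mod 7. M₂ = 7, y₂ ≡ 2 mod 13. x = 0×13×6 + 9×7×2 ≡ 35 mod 91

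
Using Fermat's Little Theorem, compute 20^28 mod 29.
By Fermat's Little Theorem, 20^{28} ≡ 1 mod 29 since 29 is prime and gcd(20, 29) = 1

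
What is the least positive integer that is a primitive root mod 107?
g = 2. Powers: [2, 4, 8, 16, 32, 64, ...] generates all 106 non-zero residues.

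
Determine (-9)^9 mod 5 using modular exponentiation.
Using Fermat: (-9)^{4} ≡ 1 (mod 5). 9 ≡ 1 (mod 4). So (-9)^{9} ≡ (-9)^{1} ≡ 1 (mod 5)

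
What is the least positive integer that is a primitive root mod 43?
g = 3. For each prime q|42: 3^{21}≡42, 3^{14}≡36, 3^{6}≡41, none ≡ 1, so ord_43(3) = 42 and 3 is a primitive root.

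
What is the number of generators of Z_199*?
There are φ(199-1) = φ(198) = 60 primitive roots modulo 199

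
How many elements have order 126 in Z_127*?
Number of primitive roots mod 127 = φ(p-1) = φ(126) = 36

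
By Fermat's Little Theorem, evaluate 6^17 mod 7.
By Fermat: 6^{6} ≡ 1 (mod 7). 17 = 2×6 + 5. So 6^{17} ≡ 6^{5} ≡ 6 (mod 7)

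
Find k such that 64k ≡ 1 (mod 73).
Since 73 is prime, by Fermat 64^(-1) ≡ 64^{71} ≡ 8 (mod 73). Verify: 64 × 8 = 512 ≡ 1 (mod 73)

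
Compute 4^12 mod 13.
Using Fermat: 4^{12} ≡ 1 mod 13. 12 ≡ 0 mod 12. So 4^{12} ≡ 4^{0} ≡ 1 mod 13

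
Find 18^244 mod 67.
Using Fermat: 18^{66} ≡ 1 mod 67. 244 ≡ 46 mod 66. So 18^{244} ≡ 18^{46} ≡ 16 mod 67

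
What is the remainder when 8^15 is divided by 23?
By repeated squaring mod 23: 8^{1}≡8, 8^{2}≡18, 8^{4}≡2, 8^{8}≡4. Then 8^{15} = 8^{8+4+2+1} ≡ 4 × 2 × 18 × 8 ≡ 2 mod 23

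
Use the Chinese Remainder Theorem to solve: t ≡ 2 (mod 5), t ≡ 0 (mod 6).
M = 5 × 6 = 30. M₁ = 6, y₁ ≡ 1 (mod 5). M₂ = 5, y₂ ≡ 5 (mod 6). t = 2×6×1 + 0×5×5 ≡ 12 (mod 30)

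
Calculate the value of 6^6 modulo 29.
By repeated squaring mod 29: 6^{1}≡6, 6^{2}≡7, 6^{4}≡20. Then 6^{6} = 6^{4+2} ≡ 20 × 7 ≡ 24 mod 29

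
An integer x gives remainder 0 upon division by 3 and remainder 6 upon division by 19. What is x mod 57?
M = 3 × 19 = 57. M₁ = 19, y₁ ≡ 1 mod 3. M₂ = 3, y₂ ≡ 13 mod 19. x = 0×19×1 + 6×3×13 ≡ 6 mod 57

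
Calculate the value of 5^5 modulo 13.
By repeated squaring (mod 13): 5^{1}≡5, 5^{2}≡12, 5^{4}≡1. Then 5^{5} = 5^{4+1} ≡ 1 × 5 ≡ 5 (mod 13)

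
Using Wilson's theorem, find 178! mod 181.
(180)! = (178)! × (179) × (180) ≡ -1 mod 181. So (178)! ≡ -1 × [(180)(179)]^(-1) ≡ 90 mod 181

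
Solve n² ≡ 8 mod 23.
The square roots of 8 mod 23 are 13 and 10. Verify: 13² = 169 ≡ 8 mod 23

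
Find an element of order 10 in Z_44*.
3 has order 10 mod 44 since 3^{10} ≡ 1 (mod 44) and no smaller power works.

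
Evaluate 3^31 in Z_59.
By repeated squaring (mod 59): 3^{1}≡3, 3^{2}≡9, 3^{4}≡22, 3^{8}≡12, 3^{16}≡26. Then 3^{31} = 3^{16+8+4+2+1} ≡ 26 × 12 × 22 × 9 × 3 ≡ 9 (mod 59)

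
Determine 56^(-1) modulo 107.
Since 107 is prime, by Fermat 56^(-1) ≡ 56^{105} ≡ 86 mod 107. Verify: 56 × 86 = 4816 ≡ 1 mod 107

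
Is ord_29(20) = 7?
Powers of 20 mod 29: 20^1≡20, 20^2≡23, 20^3≡25, 20^4≡7, 20^5≡24, 20^6≡16, 20^7≡1. First k with 20^k≡1 is k=7. Yes, ord_29(20) = 7.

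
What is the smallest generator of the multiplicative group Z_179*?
g = 2. Powers: [2, 4, 8, 16, 32, 64, 128, ...] generates all 178 non-zero residues.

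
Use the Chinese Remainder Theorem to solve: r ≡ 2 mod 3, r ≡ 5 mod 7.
M = 3 × 7 = 21. M₁ = 7, y₁ ≡ 1 mod 3. M₂ = 3, y₂ ≡ 5 mod 7. r = 2×7×1 + 5×3×5 ≡ 5 mod 21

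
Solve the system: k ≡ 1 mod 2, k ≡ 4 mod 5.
M = 2 × 5 = 10. M₁ = 5, y₁ ≡ 1 mod 2. M₂ = 2, y₂ ≡ 3 mod 5. k = 1×5×1 + 4×2×3 ≡ 9 mod 10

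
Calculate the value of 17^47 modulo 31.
Using Fermat: 17^{30} ≡ 1 (mod 31). 47 ≡ 17 (mod 30). So 17^{47} ≡ 17^{17} ≡ 21 (mod 31)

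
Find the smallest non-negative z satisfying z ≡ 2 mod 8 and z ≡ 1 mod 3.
M = 8 × 3 = 24. M₁ = 3, y₁ ≡ 3 mod 8. M₂ = 8, y₂ ≡ 2 mod 3. z = 2×3×3 + 1×8×2 ≡ 10 mod 24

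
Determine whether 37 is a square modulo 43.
By Euler's criterion: 37^{21} ≡ 42 mod 43. Since this equals -1 (≡ 42), 37 is not a QR.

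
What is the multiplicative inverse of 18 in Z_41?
Since 41 is prime, by Fermat 18^(-1) ≡ 18^{39} ≡ 16 mod 41. Verify: 18 × 16 = 288 ≡ 1 mod 41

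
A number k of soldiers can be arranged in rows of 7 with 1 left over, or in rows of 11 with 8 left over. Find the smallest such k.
M = 7 × 11 = 77. M₁ = 11, y₁ ≡ 2 mod 7. M₂ = 7, y₂ ≡ 8 mod 11. k = 1×11×2 + 8×7×8 ≡ 8 mod 77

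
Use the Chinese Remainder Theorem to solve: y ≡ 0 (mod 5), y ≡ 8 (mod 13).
M = 5 × 13 = 65. M₁ = 13, y₁ ≡ 2 (mod 5). M₂ = 5, y₂ ≡ 8 (mod 13). y = 0×13×2 + 8×5×8 ≡ 60 (mod 65)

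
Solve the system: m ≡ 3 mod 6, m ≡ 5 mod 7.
M = 6 × 7 = 42. M₁ = 7, y₁ ≡ 1 mod 6. M₂ = 6, y₂ ≡ 6 mod 7. m = 3×7×1 + 5×6×6 ≡ 33 mod 42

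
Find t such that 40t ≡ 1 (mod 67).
Since 67 is prime, by Fermat 40^(-1) ≡ 40^{65} ≡ 62 (mod 67). Verify: 40 × 62 = 2480 ≡ 1 (mod 67)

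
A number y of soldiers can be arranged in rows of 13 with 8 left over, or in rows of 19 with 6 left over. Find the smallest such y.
M = 13 × 19 = 247. M₁ = 19, y₁ ≡ 11 (mod 13). M₂ = 13, y₂ ≡ 3 (mod 19). y = 8×19×11 + 6×13×3 ≡ 177 (mod 247)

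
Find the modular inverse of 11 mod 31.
Since 31 is prime, by Fermat 11^(-1) ≡ 11^{29} ≡ 17 mod 31. Verify: 11 × 17 = 187 ≡ 1 mod 31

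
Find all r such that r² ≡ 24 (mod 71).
The square roots of 24 mod 71 are 38 and 33. Verify: 38² = 1444 ≡ 24 (mod 71)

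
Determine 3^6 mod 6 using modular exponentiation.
By repeated squaring (mod 6): 3^{1}≡3, 3^{2}≡3, 3^{4}≡3. Then 3^{6} = 3^{4+2} ≡ 3 × 3 ≡ 3 (mod 6)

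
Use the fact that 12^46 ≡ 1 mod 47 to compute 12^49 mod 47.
By Fermat: 12^{46} ≡ 1 mod 47. So 12^{49} = 12^{46} · 12^{3} ≡ 12^{3} ≡ 36 mod 47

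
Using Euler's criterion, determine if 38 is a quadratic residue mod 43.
By Euler's criterion: 38^{21} ≡ 1 (mod 43). Since this equals 1, 38 is a QR.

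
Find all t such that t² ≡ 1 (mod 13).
The square roots of 1 mod 13 are 1 and 12. Verify: 1² = 1 ≡ 1 (mod 13)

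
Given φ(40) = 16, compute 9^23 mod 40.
By Euler: 9^{16} ≡ 1 (mod 40) since gcd(9, 40) = 1. 23 = 1×16 + 7. So 9^{23} ≡ 9^{7} ≡ 9 (mod 40)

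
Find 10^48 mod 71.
By repeated squaring mod 71: 10^{1}≡10, 10^{2}≡29, 10^{4}≡60, 10^{8}≡50, 10^{16}≡15, 10^{32}≡12. Then 10^{48} = 10^{32+16} ≡ 12 × 15 ≡ 38 mod 71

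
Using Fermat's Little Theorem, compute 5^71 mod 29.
By Fermat: 5^{28} ≡ 1 mod 29. 71 = 2×28 + 15. So 5^{71} ≡ 5^{15} ≡ 5 mod 29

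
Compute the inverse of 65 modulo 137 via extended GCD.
Extended GCD: 65(-59) + 137(28) = 1. So 65^(-1) ≡ -59 ≡ 78 mod 137. Verify: 65 × 78 = 5070 ≡ 1 mod 137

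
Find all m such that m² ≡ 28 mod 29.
The square roots of 28 mod 29 are 12 and 17. Verify: 12² = 144 ≡ 28 mod 29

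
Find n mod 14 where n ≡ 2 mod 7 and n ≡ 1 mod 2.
M = 7 × 2 = 14. M₁ = 2, y₁ ≡ 4 mod 7. M₂ = 7, y₂ ≡ 1 mod 2. n = 2×2×4 + 1×7×1 ≡ 9 mod 14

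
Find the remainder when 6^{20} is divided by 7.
By Fermat: 6^{6} ≡ 1 (mod 7). 20 = 3×6 + 2. So 6^{20} ≡ 6^{2} ≡ 1 (mod 7)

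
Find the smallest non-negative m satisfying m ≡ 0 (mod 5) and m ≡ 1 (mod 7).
M = 5 × 7 = 35. M₁ = 7, y₁ ≡ 3 (mod 5). M₂ = 5, y₂ ≡ 3 (mod 7). m = 0×7×3 + 1×5×3 ≡ 15 (mod 35)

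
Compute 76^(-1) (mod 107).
Since 107 is prime, by Fermat 76^(-1) ≡ 76^{105} ≡ 69 (mod 107). Verify: 76 × 69 = 5244 ≡ 1 (mod 107)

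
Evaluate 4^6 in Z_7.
Using Fermat: 4^{6} ≡ 1 (mod 7). 6 ≡ 0 (mod 6). So 4^{6} ≡ 4^{0} ≡ 1 (mod 7)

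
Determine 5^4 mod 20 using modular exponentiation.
5^{4} = 625 ≡ 5 mod 20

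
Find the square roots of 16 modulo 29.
The square roots of 16 mod 29 are 25 and 4. Verify: 25² = 625 ≡ 16 (mod 29)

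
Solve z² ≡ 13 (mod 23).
The square roots of 13 mod 23 are 6 and 17. Verify: 6² = 36 ≡ 13 (mod 23)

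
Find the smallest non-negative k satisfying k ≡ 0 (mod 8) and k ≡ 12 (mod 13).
M = 8 × 13 = 104. M₁ = 13, y₁ ≡ 5 (mod 8). M₂ = 8, y₂ ≡ 5 (mod 13). k = 0×13×5 + 12×8×5 ≡ 64 (mod 104)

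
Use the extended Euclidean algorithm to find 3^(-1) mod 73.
Extended GCD: 3(-24) + 73(1) = 1. So 3^(-1) ≡ -24 ≡ 49 mod 73. Verify: 3 × 49 = 147 ≡ 1 mod 73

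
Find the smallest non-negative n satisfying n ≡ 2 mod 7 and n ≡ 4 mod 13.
M = 7 × 13 = 91. M₁ = 13, y₁ ≡ 6 mod 7. M₂ = 7, y₂ ≡ 2 mod 13. n = 2×13×6 + 4×7×2 ≡ 30 mod 91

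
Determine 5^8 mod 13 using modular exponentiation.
By repeated squaring mod 13: 5^{1}≡5, 5^{2}≡12, 5^{4}≡1, 5^{8}≡1. So 5^{8} ≡ 1 mod 13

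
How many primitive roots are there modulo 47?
There are φ(47-1) = φ(46) = 22 primitive roots modulo 47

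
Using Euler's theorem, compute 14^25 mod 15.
By Euler: 14^{8} ≡ 1 (mod 15) since gcd(14, 15) = 1. 25 = 3×8 + 1. So 14^{25} ≡ 14^{1} ≡ 14 (mod 15)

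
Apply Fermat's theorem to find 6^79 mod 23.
By Fermat: 6^{22} ≡ 1 mod 23. 79 = 3×22 + 13. So 6^{79} ≡ 6^{13} ≡ 13 mod 23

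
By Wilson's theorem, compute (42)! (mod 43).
By Wilson's theorem, (42)! ≡ -1 ≡ 42 (mod 43)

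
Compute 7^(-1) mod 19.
Since 19 is prime, by Fermat 7^(-1) ≡ 7^{17} ≡ 11 mod 19. Verify: 7 × 11 = 77 ≡ 1 mod 19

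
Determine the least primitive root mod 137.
g = 3. For each prime q|136: 3^{68}≡136, 3^{8}≡122, none ≡ 1, so ord_137(3) = 136 and 3 is a primitive root.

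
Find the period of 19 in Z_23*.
Powers of 19 mod 23: 19^1≡19, 19^2≡16, 19^3≡5, 19^4≡3, 19^5≡11, 19^6≡2, 19^7≡15, 19^8≡9, 19^9≡10, 19^10≡6, 19^11≡22, 19^12≡4, 19^13≡7, 19^14≡18, 19^15≡20, 19^16≡12, 19^17≡21, 19^18≡8, 19^19≡14, 19^20≡13, 19^21≡17, 19^22≡1. Order = 22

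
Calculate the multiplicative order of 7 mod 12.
Powers of 7 mod 12: 7^1≡7, 7^2≡1. ord_12(7) = 2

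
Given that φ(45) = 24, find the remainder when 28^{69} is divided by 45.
By Euler: 28^{24} ≡ 1 (mod 45) since gcd(28, 45) = 1. 69 = 2×24 + 21. So 28^{69} ≡ 28^{21} ≡ 28 (mod 45)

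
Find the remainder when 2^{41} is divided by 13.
By Fermat: 2^{12} ≡ 1 mod 13. 41 = 3×12 + 5. So 2^{41} ≡ 2^{5} ≡ 6 mod 13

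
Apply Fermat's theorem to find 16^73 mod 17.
By Fermat: 16^{16} ≡ 1 mod 17. 73 = 4×16 + 9. So 16^{73} ≡ 16^{9} ≡ 16 mod 17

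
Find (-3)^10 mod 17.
By repeated squaring mod 17: (-3)^{1}≡14, (-3)^{2}≡9, (-3)^{4}≡13, (-3)^{8}≡16. Then (-3)^{10} = (-3)^{8+2} ≡ 16 × 9 ≡ 8 mod 17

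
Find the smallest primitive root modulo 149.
g = 2. For each prime q|148: 2^{74}≡148, 2^{4}≡16, none ≡ 1, so ord_149(2) = 148 and 2 is a primitive root.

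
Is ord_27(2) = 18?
Powers of 2 mod 27: 2^1≡2, 2^2≡4, 2^3≡8, 2^4≡16, 2^5≡5, 2^6≡10, 2^7≡20, 2^8≡13, 2^9≡26, 2^10≡25, 2^11≡23, 2^12≡19, 2^13≡11, 2^14≡22, 2^15≡17, 2^16≡7, 2^17≡14, 2^18≡1. First k with 2^k≡1 is k=18. Yes, ord_27(2) = 18.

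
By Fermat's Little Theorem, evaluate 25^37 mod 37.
By Fermat: 25^{36} ≡ 1 mod 37. So 25^{37} = 25^{36} · 25^{1} ≡ 25^{1} ≡ 25 mod 37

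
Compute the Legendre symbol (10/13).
(10/13) = 10^{6} mod 13 = 1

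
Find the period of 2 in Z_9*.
Powers of 2 mod 9: 2^1≡2, 2^2≡4, 2^3≡8, 2^4≡7, 2^5≡5, 2^6≡1. So the order of 2 is 6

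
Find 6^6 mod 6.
By repeated squaring mod 6: 6^{1}≡0, 6^{2}≡0, 6^{4}≡0. Then 6^{6} = 6^{4+2} ≡ 0 × 0 ≡ 0 mod 6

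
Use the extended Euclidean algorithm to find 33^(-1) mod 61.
Extended GCD: 33(-24) + 61(13) = 1. So 33^(-1) ≡ -24 ≡ 37 mod 61. Verify: 33 × 37 = 1221 ≡ 1 mod 61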